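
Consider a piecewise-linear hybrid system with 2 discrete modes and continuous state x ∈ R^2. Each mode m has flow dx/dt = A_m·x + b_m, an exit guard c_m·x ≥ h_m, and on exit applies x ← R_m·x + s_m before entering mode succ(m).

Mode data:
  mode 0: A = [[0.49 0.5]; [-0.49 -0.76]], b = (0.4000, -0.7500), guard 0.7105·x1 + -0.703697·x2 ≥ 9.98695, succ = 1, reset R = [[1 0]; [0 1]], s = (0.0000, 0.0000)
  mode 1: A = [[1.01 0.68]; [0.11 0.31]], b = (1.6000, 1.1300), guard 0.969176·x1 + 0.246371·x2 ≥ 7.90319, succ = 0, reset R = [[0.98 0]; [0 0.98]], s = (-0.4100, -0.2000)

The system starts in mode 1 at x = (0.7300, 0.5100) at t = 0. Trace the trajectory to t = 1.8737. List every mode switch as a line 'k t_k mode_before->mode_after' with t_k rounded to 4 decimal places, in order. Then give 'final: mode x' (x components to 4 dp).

1 1.1265 1->0
final: 0 10.5506 -1.5232

Mode 1: guard c·x = 7.9032 hit at Δt = 1.1265 (t = 1.1265), x⁻ = (7.4647, 2.7137) → reset → x⁺ = (6.9054, 2.4595), jump to mode 0
Mode 0: flow for 0.7472 to horizon, guard not reached → x = (10.5506, -1.5232)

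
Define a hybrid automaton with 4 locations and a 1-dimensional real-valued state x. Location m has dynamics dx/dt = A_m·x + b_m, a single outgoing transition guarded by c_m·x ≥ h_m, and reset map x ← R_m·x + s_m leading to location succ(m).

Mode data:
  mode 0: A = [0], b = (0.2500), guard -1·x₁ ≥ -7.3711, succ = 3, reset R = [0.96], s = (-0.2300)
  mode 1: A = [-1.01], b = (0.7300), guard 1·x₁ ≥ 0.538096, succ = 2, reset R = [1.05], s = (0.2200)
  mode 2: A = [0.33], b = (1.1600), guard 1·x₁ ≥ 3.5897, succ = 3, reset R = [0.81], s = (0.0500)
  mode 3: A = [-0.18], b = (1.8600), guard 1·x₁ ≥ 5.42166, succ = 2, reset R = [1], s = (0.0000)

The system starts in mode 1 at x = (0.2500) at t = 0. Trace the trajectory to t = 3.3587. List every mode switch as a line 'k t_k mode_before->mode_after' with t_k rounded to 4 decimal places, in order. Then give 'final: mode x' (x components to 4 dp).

1 0.9307 1->2
2 2.4523 2->3
final: 3 4.0680

Mode 1: guard c·x = 0.5381 hit at Δt = 0.9307 (t = 0.9307), x⁻ = (0.5381) → reset → x⁺ = (0.7850), jump to mode 2
Mode 2: guard c·x = 3.5897 hit at Δt = 1.5216 (t = 2.4523), x⁻ = (3.5897) → reset → x⁺ = (2.9577), jump to mode 3
Mode 3: flow for 0.9064 to horizon, guard not reached → x = (4.0680)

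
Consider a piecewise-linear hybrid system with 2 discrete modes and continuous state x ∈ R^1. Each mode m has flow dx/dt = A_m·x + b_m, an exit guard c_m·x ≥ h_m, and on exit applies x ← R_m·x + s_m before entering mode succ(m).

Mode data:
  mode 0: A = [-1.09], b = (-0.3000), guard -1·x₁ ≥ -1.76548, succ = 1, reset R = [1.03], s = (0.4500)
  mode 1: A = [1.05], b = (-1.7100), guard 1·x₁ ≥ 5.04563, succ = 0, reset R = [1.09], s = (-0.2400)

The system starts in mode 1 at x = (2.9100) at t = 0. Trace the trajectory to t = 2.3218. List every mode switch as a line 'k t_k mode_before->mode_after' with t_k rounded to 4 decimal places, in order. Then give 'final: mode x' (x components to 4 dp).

1 0.9341 1->0
2 1.8495 0->1
final: 1 2.6792

Mode 1: guard c·x = 5.0456 hit at Δt = 0.9341 (t = 0.9341), x⁻ = (5.0456) → reset → x⁺ = (5.2597), jump to mode 0
Mode 0: guard c·x = -1.7655 hit at Δt = 0.9154 (t = 1.8495), x⁻ = (1.7655) → reset → x⁺ = (2.2684), jump to mode 1
Mode 1: flow for 0.4723 to horizon, guard not reached → x = (2.6792)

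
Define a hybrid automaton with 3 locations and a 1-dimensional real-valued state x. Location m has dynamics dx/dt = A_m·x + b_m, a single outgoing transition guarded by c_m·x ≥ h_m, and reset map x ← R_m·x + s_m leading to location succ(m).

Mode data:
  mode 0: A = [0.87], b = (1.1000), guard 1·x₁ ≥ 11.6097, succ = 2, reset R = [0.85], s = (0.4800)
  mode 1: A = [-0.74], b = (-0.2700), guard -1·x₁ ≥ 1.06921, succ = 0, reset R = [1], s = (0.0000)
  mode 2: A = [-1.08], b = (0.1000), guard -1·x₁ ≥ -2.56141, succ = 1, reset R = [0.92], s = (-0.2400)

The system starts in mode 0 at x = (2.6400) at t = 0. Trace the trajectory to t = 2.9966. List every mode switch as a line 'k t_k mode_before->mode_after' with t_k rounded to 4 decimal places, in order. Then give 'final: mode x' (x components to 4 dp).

Mode 0: guard c·x = 11.6097 hit at Δt = 1.3714 (t = 1.3714), x⁻ = (11.6097) → reset → x⁺ = (10.3482), jump to mode 2
Mode 2: guard c·x = -2.5614 hit at Δt = 1.3186 (t = 2.6900), x⁻ = (2.5614) → reset → x⁺ = (2.1165), jump to mode 1
Mode 1: flow for 0.3066 to horizon, guard not reached → x = (1.6128)

1 1.3714 0->2
2 2.6900 2->1
final: 1 1.6128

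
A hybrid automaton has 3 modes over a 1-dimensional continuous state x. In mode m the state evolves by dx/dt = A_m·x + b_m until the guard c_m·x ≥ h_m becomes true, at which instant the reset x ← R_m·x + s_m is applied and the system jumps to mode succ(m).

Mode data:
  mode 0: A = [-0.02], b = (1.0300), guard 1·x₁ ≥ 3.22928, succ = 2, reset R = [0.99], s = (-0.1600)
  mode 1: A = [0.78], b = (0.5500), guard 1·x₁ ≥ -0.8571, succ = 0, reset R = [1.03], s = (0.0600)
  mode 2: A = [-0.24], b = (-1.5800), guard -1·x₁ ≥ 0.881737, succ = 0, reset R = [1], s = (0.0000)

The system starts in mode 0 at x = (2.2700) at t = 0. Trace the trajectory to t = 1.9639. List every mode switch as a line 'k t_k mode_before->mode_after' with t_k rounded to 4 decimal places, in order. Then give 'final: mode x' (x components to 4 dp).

1 0.9839 0->2
final: 2 1.0207

Mode 0: guard c·x = 3.2293 hit at Δt = 0.9839 (t = 0.9839), x⁻ = (3.2293) → reset → x⁺ = (3.0370), jump to mode 2
Mode 2: flow for 0.9800 to horizon, guard not reached → x = (1.0207)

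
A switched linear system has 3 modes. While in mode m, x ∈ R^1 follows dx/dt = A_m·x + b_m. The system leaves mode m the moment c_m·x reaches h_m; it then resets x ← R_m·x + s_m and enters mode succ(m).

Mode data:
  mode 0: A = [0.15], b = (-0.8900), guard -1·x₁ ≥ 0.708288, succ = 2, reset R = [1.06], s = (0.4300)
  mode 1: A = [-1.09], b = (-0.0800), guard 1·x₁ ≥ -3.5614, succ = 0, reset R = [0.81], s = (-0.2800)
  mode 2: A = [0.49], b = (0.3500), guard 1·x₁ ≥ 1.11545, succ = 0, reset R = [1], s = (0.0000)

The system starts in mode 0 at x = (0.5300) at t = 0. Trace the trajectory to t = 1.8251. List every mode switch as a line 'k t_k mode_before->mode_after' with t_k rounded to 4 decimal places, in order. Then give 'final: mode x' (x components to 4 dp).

1 1.3756 0->2
final: 2 -0.2238

Mode 0: guard c·x = 0.7083 hit at Δt = 1.3756 (t = 1.3756), x⁻ = (-0.7083) → reset → x⁺ = (-0.3208), jump to mode 2
Mode 2: flow for 0.4495 to horizon, guard not reached → x = (-0.2238)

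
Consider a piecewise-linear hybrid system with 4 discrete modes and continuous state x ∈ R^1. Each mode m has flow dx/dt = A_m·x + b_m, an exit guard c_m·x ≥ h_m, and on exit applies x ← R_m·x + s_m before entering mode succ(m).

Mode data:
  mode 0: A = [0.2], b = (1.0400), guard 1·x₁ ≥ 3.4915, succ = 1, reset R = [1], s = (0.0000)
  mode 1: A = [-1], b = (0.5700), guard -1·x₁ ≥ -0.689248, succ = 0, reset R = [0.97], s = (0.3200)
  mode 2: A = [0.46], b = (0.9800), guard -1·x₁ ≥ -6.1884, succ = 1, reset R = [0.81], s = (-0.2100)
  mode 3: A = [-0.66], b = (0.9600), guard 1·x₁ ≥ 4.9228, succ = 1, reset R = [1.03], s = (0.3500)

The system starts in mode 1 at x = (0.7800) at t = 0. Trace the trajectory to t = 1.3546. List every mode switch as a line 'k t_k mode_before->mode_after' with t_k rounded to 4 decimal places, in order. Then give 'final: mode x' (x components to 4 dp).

Mode 1: guard c·x = -0.6892 hit at Δt = 0.5659 (t = 0.5659), x⁻ = (0.6892) → reset → x⁺ = (0.9886), jump to mode 0
Mode 0: flow for 0.7887 to horizon, guard not reached → x = (2.0460)

1 0.5659 1->0
final: 0 2.0460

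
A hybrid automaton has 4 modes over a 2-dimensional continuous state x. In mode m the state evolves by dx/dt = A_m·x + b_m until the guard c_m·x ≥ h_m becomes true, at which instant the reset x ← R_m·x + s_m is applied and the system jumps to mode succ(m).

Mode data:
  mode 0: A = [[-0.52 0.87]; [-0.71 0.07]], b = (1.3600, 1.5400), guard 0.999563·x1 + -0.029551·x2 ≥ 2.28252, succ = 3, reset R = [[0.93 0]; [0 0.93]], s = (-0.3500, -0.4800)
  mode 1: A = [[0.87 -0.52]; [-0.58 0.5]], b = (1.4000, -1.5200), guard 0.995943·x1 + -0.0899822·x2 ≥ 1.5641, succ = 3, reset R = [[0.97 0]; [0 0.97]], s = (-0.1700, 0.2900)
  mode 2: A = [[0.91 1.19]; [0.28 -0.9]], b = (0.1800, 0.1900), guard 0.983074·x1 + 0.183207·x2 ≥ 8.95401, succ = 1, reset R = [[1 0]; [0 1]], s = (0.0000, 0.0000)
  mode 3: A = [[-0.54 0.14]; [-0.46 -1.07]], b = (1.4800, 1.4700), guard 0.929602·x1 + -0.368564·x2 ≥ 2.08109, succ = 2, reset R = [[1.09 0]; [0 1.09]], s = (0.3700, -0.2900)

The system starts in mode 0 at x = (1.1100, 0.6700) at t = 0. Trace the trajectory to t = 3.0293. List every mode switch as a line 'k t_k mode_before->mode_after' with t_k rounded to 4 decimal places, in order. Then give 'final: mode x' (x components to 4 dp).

1 0.9613 0->3
2 2.5287 3->2
final: 2 5.1277 0.6442

Mode 0: guard c·x = 2.2825 hit at Δt = 0.9613 (t = 0.9613), x⁻ = (2.3138, 1.0259) → reset → x⁺ = (1.8019, 0.4741), jump to mode 3
Mode 3: guard c·x = 2.0811 hit at Δt = 1.5674 (t = 2.5287), x⁻ = (2.4081, 0.4273) → reset → x⁺ = (2.9948, 0.1758), jump to mode 2
Mode 2: flow for 0.5006 to horizon, guard not reached → x = (5.1277, 0.6442)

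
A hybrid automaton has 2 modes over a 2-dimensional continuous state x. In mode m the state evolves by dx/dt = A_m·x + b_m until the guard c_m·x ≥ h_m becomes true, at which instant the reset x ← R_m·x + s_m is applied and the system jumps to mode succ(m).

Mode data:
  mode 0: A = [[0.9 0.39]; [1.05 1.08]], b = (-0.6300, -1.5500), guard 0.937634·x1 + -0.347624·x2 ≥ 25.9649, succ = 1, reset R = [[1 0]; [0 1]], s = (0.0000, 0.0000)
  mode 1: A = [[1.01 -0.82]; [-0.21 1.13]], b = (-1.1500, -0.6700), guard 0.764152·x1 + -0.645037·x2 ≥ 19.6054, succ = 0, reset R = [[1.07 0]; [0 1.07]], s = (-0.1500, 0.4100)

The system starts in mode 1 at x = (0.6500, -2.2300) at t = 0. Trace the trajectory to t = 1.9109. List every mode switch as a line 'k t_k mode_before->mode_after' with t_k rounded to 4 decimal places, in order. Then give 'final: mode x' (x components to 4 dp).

1 1.3926 1->0
final: 0 16.9902 -17.7408

Mode 1: guard c·x = 19.6054 hit at Δt = 1.3926 (t = 1.3926), x⁻ = (12.8725, -15.1447) → reset → x⁺ = (13.6236, -15.7948), jump to mode 0
Mode 0: flow for 0.5183 to horizon, guard not reached → x = (16.9902, -17.7408)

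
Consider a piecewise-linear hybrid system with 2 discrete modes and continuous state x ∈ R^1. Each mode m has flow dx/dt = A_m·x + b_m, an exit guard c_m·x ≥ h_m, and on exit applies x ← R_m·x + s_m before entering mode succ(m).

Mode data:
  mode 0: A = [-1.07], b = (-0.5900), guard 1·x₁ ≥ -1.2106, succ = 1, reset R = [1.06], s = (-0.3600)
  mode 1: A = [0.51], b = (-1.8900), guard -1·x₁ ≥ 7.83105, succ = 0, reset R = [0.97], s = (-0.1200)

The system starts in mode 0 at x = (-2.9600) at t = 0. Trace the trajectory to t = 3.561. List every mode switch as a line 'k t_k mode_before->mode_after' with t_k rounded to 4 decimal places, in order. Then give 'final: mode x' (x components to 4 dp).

1 1.2110 0->1
2 2.7181 1->0
final: 0 -3.4588

Mode 0: guard c·x = -1.2106 hit at Δt = 1.2110 (t = 1.2110), x⁻ = (-1.2106) → reset → x⁺ = (-1.6432), jump to mode 1
Mode 1: guard c·x = 7.8311 hit at Δt = 1.5071 (t = 2.7181), x⁻ = (-7.8311) → reset → x⁺ = (-7.7161), jump to mode 0
Mode 0: flow for 0.8429 to horizon, guard not reached → x = (-3.4588)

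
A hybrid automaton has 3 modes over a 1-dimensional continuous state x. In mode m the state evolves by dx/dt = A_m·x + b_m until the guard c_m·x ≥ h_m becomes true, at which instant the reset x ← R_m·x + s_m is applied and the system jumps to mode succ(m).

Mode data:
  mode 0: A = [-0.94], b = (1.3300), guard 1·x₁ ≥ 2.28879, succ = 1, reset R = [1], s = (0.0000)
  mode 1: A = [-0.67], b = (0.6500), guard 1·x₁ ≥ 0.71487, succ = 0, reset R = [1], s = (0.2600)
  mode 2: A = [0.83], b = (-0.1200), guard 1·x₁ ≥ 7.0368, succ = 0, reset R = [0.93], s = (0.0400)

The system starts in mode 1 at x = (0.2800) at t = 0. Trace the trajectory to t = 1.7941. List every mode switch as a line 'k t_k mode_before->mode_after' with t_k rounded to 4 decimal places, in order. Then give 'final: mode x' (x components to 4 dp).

1 1.4844 1->0
final: 0 1.0860

Mode 1: guard c·x = 0.7149 hit at Δt = 1.4844 (t = 1.4844), x⁻ = (0.7149) → reset → x⁺ = (0.9749), jump to mode 0
Mode 0: flow for 0.3097 to horizon, guard not reached → x = (1.0860)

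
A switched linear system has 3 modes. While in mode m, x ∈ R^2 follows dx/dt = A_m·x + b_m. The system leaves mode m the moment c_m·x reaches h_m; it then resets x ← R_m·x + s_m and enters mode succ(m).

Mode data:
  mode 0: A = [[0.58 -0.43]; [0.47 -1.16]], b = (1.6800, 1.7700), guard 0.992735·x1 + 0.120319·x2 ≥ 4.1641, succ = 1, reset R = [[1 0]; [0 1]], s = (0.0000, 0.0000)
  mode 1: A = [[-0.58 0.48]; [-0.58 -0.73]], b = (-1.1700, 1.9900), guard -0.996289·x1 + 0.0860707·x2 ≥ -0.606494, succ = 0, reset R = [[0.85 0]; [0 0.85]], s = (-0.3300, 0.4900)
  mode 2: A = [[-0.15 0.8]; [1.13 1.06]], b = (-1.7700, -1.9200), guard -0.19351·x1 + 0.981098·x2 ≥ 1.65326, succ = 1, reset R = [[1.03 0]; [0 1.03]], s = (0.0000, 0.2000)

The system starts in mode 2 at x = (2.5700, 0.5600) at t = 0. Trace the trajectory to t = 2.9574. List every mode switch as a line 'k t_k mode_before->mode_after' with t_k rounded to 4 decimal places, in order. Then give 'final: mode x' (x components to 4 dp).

1 0.8599 2->1
2 1.9150 1->0
final: 0 1.7504 2.0454

Mode 2: guard c·x = 1.6533 hit at Δt = 0.8599 (t = 0.8599), x⁻ = (1.6487, 2.0103) → reset → x⁺ = (1.6982, 2.2706), jump to mode 1
Mode 1: guard c·x = -0.6065 hit at Δt = 1.0551 (t = 1.9150), x⁻ = (0.7838, 2.0261) → reset → x⁺ = (0.3362, 2.2122), jump to mode 0
Mode 0: flow for 1.0424 to horizon, guard not reached → x = (1.7504, 2.0454)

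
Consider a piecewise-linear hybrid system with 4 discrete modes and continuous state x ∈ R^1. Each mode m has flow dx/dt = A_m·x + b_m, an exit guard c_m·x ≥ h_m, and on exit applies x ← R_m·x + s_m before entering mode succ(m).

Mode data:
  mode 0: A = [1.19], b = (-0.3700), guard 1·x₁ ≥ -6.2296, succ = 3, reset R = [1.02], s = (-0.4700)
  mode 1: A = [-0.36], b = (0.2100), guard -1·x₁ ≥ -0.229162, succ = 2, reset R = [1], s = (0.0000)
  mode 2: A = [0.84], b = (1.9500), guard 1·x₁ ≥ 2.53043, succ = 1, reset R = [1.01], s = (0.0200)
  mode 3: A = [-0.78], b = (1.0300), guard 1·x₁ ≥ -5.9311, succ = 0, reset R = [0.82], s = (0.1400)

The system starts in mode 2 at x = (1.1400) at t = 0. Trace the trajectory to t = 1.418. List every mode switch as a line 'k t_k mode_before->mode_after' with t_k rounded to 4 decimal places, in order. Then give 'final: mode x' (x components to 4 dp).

Mode 2: guard c·x = 2.5304 hit at Δt = 0.4020 (t = 0.4020), x⁻ = (2.5304) → reset → x⁺ = (2.5757), jump to mode 1
Mode 1: flow for 1.0160 to horizon, guard not reached → x = (1.9654)

1 0.4020 2->1
final: 1 1.9654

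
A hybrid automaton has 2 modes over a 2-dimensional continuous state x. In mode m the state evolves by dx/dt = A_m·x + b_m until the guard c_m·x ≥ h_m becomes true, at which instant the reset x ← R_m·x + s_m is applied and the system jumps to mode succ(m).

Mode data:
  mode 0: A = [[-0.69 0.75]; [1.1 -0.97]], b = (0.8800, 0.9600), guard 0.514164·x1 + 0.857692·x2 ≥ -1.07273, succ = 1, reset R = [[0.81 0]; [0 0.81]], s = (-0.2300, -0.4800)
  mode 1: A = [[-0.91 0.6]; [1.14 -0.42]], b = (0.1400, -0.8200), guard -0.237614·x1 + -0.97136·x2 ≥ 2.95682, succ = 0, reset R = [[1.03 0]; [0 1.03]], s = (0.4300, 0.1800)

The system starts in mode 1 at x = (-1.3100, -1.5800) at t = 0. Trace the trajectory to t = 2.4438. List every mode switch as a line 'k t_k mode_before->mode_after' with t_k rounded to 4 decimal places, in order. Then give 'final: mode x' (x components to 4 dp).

1 0.8444 1->0
2 1.9598 0->1
final: 1 -0.7685 -1.6984

Mode 1: guard c·x = 2.9568 hit at Δt = 0.8444 (t = 0.8444), x⁻ = (-1.3217, -2.7207) → reset → x⁺ = (-0.9314, -2.6223), jump to mode 0
Mode 0: guard c·x = -1.0727 hit at Δt = 1.1154 (t = 1.9598), x⁻ = (-0.6336, -0.8709) → reset → x⁺ = (-0.7432, -1.1854), jump to mode 1
Mode 1: flow for 0.4840 to horizon, guard not reached → x = (-0.7685, -1.6984)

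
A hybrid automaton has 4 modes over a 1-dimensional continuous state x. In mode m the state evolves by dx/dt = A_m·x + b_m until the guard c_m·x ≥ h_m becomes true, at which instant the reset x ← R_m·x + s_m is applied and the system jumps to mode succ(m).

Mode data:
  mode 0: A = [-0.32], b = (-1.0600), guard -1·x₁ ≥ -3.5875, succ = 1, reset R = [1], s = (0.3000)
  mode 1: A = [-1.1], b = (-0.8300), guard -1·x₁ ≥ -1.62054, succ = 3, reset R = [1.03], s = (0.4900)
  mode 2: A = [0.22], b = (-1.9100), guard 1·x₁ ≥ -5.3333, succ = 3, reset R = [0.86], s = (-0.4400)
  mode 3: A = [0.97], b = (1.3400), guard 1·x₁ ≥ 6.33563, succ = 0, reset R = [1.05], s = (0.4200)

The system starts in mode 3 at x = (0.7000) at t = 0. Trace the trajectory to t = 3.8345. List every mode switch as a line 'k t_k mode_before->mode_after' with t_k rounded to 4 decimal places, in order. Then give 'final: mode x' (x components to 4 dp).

Mode 3: guard c·x = 6.3356 hit at Δt = 1.3509 (t = 1.3509), x⁻ = (6.3356) → reset → x⁺ = (7.0724), jump to mode 0
Mode 0: guard c·x = -3.5875 hit at Δt = 1.2776 (t = 2.6285), x⁻ = (3.5875) → reset → x⁺ = (3.8875), jump to mode 1
Mode 1: guard c·x = -1.6205 hit at Δt = 0.6092 (t = 3.2377), x⁻ = (1.6205) → reset → x⁺ = (2.1592), jump to mode 3
Mode 3: flow for 0.5968 to horizon, guard not reached → x = (4.9352)

1 1.3509 3->0
2 2.6285 0->1
3 3.2377 1->3
final: 3 4.9352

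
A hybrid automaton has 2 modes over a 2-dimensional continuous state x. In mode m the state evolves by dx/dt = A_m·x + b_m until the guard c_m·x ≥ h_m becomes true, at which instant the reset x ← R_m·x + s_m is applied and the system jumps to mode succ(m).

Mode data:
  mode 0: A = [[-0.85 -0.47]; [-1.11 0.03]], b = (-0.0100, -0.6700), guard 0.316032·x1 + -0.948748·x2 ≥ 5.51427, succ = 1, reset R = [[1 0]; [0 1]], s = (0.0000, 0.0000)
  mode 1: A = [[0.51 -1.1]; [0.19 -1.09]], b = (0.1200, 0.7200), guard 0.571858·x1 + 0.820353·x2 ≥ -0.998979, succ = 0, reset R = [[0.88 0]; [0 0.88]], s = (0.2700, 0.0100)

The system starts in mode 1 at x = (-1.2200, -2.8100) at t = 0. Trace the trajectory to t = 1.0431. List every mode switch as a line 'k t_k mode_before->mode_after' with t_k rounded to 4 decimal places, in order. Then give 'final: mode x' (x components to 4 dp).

1 0.6031 1->0
final: 0 0.3683 -1.4836

Mode 1: guard c·x = -0.9990 hit at Δt = 0.6031 (t = 0.6031), x⁻ = (-0.0526, -1.1811) → reset → x⁺ = (0.2237, -1.0293), jump to mode 0
Mode 0: flow for 0.4400 to horizon, guard not reached → x = (0.3683, -1.4836)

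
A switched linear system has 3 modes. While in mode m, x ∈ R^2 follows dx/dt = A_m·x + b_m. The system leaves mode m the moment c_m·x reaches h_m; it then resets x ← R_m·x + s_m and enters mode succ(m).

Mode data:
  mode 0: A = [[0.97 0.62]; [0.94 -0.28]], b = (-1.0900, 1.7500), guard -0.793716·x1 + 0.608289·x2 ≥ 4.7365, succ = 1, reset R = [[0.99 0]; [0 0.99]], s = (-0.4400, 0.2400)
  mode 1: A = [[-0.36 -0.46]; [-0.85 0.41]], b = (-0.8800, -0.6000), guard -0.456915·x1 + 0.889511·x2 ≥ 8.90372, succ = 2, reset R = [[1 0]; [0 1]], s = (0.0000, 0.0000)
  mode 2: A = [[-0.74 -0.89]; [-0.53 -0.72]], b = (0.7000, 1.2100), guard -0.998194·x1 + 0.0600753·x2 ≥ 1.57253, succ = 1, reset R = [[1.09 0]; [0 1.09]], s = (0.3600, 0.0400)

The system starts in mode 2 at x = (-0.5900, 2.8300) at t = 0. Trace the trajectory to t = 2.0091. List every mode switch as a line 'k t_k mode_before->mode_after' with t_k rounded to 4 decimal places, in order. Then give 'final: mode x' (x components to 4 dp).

Mode 2: guard c·x = 1.5725 hit at Δt = 0.8869 (t = 0.8869), x⁻ = (-1.4147, 2.6694) → reset → x⁺ = (-1.1820, 2.9496), jump to mode 1
Mode 1: flow for 1.1222 to horizon, guard not reached → x = (-3.5172, 6.4702)

1 0.8869 2->1
final: 1 -3.5172 6.4702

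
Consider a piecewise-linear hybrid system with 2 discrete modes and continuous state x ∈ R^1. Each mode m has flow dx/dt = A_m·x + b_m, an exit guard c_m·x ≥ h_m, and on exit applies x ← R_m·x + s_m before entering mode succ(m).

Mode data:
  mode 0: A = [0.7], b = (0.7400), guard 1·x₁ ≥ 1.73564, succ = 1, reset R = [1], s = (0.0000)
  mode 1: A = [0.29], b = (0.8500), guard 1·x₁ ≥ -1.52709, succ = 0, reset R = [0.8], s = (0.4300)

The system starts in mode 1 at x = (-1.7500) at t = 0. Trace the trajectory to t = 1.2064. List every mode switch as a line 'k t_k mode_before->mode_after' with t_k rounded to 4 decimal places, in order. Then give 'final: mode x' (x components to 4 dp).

Mode 1: guard c·x = -1.5271 hit at Δt = 0.5962 (t = 0.5962), x⁻ = (-1.5271) → reset → x⁺ = (-0.7917), jump to mode 0
Mode 0: flow for 0.6102 to horizon, guard not reached → x = (-0.6502)

1 0.5962 1->0
final: 0 -0.6502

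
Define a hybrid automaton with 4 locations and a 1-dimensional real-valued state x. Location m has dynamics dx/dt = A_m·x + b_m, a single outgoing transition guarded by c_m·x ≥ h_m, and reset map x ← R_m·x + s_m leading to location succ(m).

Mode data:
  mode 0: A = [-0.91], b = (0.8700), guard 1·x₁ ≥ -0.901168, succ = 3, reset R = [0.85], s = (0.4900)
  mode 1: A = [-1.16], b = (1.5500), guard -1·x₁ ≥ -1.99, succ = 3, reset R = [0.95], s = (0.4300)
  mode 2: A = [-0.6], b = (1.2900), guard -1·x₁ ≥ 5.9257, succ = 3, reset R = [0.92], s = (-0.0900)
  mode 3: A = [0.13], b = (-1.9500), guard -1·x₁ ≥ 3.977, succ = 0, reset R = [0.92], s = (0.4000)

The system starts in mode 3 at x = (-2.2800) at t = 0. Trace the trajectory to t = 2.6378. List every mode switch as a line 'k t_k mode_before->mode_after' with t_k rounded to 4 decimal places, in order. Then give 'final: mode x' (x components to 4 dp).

Mode 3: guard c·x = 3.9770 hit at Δt = 0.7206 (t = 0.7206), x⁻ = (-3.9770) → reset → x⁺ = (-3.2588), jump to mode 0
Mode 0: guard c·x = -0.9012 hit at Δt = 0.9006 (t = 1.6212), x⁻ = (-0.9012) → reset → x⁺ = (-0.2760), jump to mode 3
Mode 3: flow for 1.0166 to horizon, guard not reached → x = (-2.4343)

1 0.7206 3->0
2 1.6212 0->3
final: 3 -2.4343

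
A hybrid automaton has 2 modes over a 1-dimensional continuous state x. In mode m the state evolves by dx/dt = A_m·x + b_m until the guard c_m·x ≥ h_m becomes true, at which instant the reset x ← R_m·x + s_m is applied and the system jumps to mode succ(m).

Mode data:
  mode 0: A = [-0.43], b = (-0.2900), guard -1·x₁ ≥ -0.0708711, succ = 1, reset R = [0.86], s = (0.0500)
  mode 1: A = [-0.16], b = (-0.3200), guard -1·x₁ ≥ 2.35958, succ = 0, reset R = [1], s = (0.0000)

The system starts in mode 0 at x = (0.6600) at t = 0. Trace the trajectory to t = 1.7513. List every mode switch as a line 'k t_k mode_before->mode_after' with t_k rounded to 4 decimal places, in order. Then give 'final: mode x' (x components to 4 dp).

1 1.3546 0->1
final: 1 -0.0189

Mode 0: guard c·x = -0.0709 hit at Δt = 1.3546 (t = 1.3546), x⁻ = (0.0709) → reset → x⁺ = (0.1109), jump to mode 1
Mode 1: flow for 0.3967 to horizon, guard not reached → x = (-0.0189)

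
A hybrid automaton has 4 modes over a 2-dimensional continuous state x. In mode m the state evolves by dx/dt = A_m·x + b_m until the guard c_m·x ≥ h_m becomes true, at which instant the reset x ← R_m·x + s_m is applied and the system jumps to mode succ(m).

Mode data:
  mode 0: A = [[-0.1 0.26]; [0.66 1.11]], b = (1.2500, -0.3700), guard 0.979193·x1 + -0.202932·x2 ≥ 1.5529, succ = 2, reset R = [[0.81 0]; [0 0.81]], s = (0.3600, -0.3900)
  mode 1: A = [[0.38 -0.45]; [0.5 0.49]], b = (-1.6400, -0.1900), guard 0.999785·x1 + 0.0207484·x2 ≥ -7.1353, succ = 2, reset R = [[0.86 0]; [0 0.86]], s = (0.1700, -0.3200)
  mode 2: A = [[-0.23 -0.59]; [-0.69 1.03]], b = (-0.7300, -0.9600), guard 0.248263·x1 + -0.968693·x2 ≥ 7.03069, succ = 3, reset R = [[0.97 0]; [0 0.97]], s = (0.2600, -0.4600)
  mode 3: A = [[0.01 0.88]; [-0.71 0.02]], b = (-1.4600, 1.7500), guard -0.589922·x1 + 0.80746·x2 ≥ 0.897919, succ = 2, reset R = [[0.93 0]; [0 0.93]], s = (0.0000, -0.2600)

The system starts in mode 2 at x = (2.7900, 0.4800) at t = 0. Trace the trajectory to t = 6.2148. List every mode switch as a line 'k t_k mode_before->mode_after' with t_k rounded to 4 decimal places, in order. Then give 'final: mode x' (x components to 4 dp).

Mode 2: guard c·x = 7.0307 hit at Δt = 1.4495 (t = 1.4495), x⁻ = (2.8349, -6.5314) → reset → x⁺ = (3.0099, -6.7954), jump to mode 3
Mode 3: guard c·x = 0.8979 hit at Δt = 1.3462 (t = 2.7957), x⁻ = (-5.6142, -2.9897) → reset → x⁺ = (-5.2212, -3.0404), jump to mode 2
Mode 2: guard c·x = 7.0307 hit at Δt = 1.4334 (t = 4.2291), x⁻ = (-1.3309, -7.5990) → reset → x⁺ = (-1.0310, -7.8310), jump to mode 3
Mode 3: guard c·x = 0.8979 hit at Δt = 0.8457 (t = 5.0748), x⁻ = (-6.9019, -3.9304) → reset → x⁺ = (-6.4188, -3.9153), jump to mode 2
Mode 2: flow for 1.1400 to horizon, guard not reached → x = (-2.6448, -7.2876)

1 1.4495 2->3
2 2.7957 3->2
3 4.2291 2->3
4 5.0748 3->2
final: 2 -2.6448 -7.2876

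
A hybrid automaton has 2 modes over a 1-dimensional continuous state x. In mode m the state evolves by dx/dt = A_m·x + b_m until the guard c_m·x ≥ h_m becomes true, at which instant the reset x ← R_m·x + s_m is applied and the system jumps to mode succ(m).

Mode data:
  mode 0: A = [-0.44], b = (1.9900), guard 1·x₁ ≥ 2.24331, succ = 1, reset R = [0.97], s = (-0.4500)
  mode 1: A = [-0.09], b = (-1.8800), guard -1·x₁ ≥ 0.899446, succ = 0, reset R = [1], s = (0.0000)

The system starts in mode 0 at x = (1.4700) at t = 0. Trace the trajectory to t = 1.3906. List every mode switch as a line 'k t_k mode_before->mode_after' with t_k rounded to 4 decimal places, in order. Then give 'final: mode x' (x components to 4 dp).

1 0.6639 0->1
final: 1 0.2943

Mode 0: guard c·x = 2.2433 hit at Δt = 0.6639 (t = 0.6639), x⁻ = (2.2433) → reset → x⁺ = (1.7260), jump to mode 1
Mode 1: flow for 0.7267 to horizon, guard not reached → x = (0.2943)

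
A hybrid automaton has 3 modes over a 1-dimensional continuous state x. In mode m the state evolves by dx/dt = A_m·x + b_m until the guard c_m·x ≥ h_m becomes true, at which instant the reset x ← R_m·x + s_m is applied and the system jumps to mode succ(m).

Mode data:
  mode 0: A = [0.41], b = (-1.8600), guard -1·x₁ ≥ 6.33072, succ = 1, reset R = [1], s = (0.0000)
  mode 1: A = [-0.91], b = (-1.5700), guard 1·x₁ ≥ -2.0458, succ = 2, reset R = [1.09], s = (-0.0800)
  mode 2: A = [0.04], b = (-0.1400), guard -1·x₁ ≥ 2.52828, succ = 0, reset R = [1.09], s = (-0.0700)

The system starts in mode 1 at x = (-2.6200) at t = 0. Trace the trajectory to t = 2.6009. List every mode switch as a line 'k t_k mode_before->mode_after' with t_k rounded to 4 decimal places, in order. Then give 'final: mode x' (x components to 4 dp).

Mode 1: guard c·x = -2.0458 hit at Δt = 1.1281 (t = 1.1281), x⁻ = (-2.0458) → reset → x⁺ = (-2.3099), jump to mode 2
Mode 2: guard c·x = 2.5283 hit at Δt = 0.9224 (t = 2.0504), x⁻ = (-2.5283) → reset → x⁺ = (-2.8258), jump to mode 0
Mode 0: flow for 0.5505 to horizon, guard not reached → x = (-4.6899)

1 1.1281 1->2
2 2.0504 2->0
final: 0 -4.6899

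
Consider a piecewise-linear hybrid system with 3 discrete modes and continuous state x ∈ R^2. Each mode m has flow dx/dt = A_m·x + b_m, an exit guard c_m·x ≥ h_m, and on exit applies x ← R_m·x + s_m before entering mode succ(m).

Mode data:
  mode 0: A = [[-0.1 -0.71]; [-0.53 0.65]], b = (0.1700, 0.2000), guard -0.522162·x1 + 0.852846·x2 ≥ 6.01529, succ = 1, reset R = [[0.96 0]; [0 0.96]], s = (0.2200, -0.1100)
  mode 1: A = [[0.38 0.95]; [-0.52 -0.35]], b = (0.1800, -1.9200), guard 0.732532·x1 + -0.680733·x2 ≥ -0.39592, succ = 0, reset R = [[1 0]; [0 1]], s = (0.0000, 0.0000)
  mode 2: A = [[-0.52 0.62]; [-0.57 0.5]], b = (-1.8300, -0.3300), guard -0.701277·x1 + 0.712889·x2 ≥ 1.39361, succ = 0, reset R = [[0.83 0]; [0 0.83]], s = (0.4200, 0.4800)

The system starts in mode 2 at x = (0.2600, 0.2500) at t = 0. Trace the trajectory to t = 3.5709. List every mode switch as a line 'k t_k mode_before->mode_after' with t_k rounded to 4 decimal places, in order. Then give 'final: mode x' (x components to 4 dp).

1 1.3223 2->0
2 2.8974 0->1
final: 1 -0.4602 3.1454

Mode 2: guard c·x = 1.3936 hit at Δt = 1.3223 (t = 1.3223), x⁻ = (-1.4519, 0.5266) → reset → x⁺ = (-0.7851, 0.9171), jump to mode 0
Mode 0: guard c·x = 6.0153 hit at Δt = 1.5751 (t = 2.8974), x⁻ = (-3.1003, 5.1550) → reset → x⁺ = (-2.7563, 4.8388), jump to mode 1
Mode 1: flow for 0.6735 to horizon, guard not reached → x = (-0.4602, 3.1454)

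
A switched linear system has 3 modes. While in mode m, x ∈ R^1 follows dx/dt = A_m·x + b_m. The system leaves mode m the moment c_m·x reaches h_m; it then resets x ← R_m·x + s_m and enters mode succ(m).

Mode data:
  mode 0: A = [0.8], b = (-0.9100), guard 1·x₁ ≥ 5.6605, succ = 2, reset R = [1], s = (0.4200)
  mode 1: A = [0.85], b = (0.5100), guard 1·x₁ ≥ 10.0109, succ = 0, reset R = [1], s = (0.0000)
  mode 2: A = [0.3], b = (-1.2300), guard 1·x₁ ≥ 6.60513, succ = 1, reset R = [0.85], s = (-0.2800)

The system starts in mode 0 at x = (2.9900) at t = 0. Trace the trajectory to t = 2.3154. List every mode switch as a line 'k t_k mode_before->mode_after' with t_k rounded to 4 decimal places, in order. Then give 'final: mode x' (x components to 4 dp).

Mode 0: guard c·x = 5.6605 hit at Δt = 1.1158 (t = 1.1158), x⁻ = (5.6605) → reset → x⁺ = (6.0805), jump to mode 2
Mode 2: guard c·x = 6.6051 hit at Δt = 0.7833 (t = 1.8991), x⁻ = (6.6051) → reset → x⁺ = (5.3344), jump to mode 1
Mode 1: flow for 0.4163 to horizon, guard not reached → x = (7.8538)

1 1.1158 0->2
2 1.8991 2->1
final: 1 7.8538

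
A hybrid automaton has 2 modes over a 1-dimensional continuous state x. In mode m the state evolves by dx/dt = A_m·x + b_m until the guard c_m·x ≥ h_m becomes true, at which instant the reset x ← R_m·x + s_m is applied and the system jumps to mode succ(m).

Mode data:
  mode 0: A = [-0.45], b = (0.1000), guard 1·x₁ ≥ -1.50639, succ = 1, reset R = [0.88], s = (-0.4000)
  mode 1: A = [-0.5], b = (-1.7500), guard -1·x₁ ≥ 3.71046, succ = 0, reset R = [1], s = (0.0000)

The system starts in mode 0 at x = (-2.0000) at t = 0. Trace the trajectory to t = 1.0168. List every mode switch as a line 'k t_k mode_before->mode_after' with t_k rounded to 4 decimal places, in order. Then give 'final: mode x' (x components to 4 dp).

1 0.5582 0->1
final: 1 -2.0892

Mode 0: guard c·x = -1.5064 hit at Δt = 0.5582 (t = 0.5582), x⁻ = (-1.5064) → reset → x⁺ = (-1.7256), jump to mode 1
Mode 1: flow for 0.4586 to horizon, guard not reached → x = (-2.0892)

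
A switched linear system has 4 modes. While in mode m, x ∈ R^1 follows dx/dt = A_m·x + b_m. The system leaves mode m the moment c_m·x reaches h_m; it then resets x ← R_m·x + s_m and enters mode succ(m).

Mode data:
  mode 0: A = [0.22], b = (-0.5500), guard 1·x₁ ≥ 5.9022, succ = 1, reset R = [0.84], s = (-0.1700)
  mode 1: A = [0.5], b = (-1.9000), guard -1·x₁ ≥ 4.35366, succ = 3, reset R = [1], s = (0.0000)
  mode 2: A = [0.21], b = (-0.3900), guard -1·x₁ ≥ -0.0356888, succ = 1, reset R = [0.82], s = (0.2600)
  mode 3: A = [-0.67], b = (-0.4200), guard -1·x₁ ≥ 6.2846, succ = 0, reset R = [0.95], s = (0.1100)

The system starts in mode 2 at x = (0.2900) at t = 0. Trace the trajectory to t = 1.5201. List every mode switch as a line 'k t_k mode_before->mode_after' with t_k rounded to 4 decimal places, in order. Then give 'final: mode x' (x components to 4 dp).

Mode 2: guard c·x = -0.0357 hit at Δt = 0.7161 (t = 0.7161), x⁻ = (0.0357) → reset → x⁺ = (0.2893), jump to mode 1
Mode 1: flow for 0.8040 to horizon, guard not reached → x = (-1.4479)

1 0.7161 2->1
final: 1 -1.4479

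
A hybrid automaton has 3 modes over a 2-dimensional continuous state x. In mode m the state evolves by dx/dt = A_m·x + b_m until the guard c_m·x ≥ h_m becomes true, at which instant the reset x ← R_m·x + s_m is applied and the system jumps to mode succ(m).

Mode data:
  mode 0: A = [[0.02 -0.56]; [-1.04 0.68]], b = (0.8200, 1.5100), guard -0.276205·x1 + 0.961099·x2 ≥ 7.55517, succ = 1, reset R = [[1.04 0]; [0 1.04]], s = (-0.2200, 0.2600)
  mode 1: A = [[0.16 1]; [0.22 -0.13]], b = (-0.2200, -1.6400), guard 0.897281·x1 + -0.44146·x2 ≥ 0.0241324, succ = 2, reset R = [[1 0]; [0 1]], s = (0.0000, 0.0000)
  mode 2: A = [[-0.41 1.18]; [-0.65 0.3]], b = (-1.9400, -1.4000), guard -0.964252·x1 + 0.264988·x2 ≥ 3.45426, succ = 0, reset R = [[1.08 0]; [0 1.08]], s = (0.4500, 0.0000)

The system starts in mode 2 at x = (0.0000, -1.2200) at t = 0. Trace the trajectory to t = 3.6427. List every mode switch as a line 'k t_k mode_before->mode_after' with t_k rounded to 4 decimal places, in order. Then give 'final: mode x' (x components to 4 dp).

1 1.2733 2->0
2 2.6609 0->1
final: 1 0.4794 4.4338

Mode 2: guard c·x = 3.4543 hit at Δt = 1.2733 (t = 1.2733), x⁻ = (-4.1118, -1.9268) → reset → x⁺ = (-3.9908, -2.0809), jump to mode 0
Mode 0: guard c·x = 7.5552 hit at Δt = 1.3876 (t = 2.6609), x⁻ = (-4.2017, 6.6535) → reset → x⁺ = (-4.5897, 7.1796), jump to mode 1
Mode 1: flow for 0.9818 to horizon, guard not reached → x = (0.4794, 4.4338)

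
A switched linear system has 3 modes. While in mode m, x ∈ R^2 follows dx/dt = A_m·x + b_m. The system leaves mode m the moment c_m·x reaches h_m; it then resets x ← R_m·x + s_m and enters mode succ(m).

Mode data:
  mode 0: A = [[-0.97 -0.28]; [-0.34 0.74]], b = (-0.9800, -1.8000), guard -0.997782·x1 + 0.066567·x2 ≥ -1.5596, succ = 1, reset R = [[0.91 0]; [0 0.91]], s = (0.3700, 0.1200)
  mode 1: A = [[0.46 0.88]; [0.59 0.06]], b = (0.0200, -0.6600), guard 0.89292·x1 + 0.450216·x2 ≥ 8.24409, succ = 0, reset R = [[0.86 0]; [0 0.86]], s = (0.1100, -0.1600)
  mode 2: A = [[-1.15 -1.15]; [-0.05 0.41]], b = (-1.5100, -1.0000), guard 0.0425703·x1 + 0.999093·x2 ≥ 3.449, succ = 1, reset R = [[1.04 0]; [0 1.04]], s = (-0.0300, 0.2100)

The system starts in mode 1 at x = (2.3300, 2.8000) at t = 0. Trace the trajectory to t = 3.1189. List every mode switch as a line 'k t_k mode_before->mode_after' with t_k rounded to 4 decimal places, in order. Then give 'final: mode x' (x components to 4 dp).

1 0.8882 1->0
2 1.6496 0->1
3 2.5026 1->0
final: 0 2.2204 4.1936

Mode 1: guard c·x = 8.2441 hit at Δt = 0.8882 (t = 0.8882), x⁻ = (6.8773, 4.6715) → reset → x⁺ = (6.0245, 3.8575), jump to mode 0
Mode 0: guard c·x = -1.5596 hit at Δt = 0.7614 (t = 1.6496), x⁻ = (1.8031, 3.5977) → reset → x⁺ = (2.0108, 3.3939), jump to mode 1
Mode 1: guard c·x = 8.2441 hit at Δt = 0.8530 (t = 2.5026), x⁻ = (6.6650, 5.0927) → reset → x⁺ = (5.8419, 4.2197), jump to mode 0
Mode 0: flow for 0.6163 to horizon, guard not reached → x = (2.2204, 4.1936)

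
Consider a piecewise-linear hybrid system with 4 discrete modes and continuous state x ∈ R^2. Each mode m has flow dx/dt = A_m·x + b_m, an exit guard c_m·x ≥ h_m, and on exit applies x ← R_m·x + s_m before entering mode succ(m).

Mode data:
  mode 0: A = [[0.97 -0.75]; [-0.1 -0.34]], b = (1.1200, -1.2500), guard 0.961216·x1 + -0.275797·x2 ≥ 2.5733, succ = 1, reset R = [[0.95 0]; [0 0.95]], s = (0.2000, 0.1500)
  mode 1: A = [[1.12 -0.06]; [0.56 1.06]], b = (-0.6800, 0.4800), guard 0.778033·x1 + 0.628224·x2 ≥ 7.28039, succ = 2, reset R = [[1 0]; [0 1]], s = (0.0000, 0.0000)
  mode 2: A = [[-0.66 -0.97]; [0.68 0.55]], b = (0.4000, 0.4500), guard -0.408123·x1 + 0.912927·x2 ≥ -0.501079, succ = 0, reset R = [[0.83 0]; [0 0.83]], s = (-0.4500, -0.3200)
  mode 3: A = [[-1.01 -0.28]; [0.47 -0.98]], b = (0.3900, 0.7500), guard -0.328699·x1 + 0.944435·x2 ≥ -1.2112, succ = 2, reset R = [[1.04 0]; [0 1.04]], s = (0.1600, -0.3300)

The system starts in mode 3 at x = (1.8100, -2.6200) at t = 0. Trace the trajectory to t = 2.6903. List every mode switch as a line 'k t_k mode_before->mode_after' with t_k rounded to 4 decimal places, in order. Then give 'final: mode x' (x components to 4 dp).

Mode 3: guard c·x = -1.2112 hit at Δt = 0.5879 (t = 0.5879), x⁻ = (1.3623, -0.8083) → reset → x⁺ = (1.5768, -1.1707), jump to mode 2
Mode 2: guard c·x = -0.5011 hit at Δt = 1.0375 (t = 1.6254), x⁻ = (1.4692, 0.1079) → reset → x⁺ = (0.7694, -0.2304), jump to mode 0
Mode 0: guard c·x = 2.5733 hit at Δt = 0.5506 (t = 2.1760), x⁻ = (2.4202, -0.8953) → reset → x⁺ = (2.4992, -0.7005), jump to mode 1
Mode 1: flow for 0.5143 to horizon, guard not reached → x = (3.9865, 0.3100)

1 0.5879 3->2
2 1.6254 2->0
3 2.1760 0->1
final: 1 3.9865 0.3100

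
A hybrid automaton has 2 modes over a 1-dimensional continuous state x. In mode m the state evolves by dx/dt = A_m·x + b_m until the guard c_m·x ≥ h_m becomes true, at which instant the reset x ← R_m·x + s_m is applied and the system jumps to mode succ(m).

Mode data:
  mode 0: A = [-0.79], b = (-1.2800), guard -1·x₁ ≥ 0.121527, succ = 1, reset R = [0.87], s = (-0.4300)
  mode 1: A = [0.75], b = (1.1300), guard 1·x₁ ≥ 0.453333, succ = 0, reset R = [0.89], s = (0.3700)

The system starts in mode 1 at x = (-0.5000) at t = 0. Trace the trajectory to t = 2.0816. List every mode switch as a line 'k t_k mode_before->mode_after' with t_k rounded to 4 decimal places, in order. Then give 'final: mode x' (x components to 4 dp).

1 0.8884 1->0
2 1.4811 0->1
final: 1 0.0166

Mode 1: guard c·x = 0.4533 hit at Δt = 0.8884 (t = 0.8884), x⁻ = (0.4533) → reset → x⁺ = (0.7735), jump to mode 0
Mode 0: guard c·x = 0.1215 hit at Δt = 0.5927 (t = 1.4811), x⁻ = (-0.1215) → reset → x⁺ = (-0.5357), jump to mode 1
Mode 1: flow for 0.6005 to horizon, guard not reached → x = (0.0166)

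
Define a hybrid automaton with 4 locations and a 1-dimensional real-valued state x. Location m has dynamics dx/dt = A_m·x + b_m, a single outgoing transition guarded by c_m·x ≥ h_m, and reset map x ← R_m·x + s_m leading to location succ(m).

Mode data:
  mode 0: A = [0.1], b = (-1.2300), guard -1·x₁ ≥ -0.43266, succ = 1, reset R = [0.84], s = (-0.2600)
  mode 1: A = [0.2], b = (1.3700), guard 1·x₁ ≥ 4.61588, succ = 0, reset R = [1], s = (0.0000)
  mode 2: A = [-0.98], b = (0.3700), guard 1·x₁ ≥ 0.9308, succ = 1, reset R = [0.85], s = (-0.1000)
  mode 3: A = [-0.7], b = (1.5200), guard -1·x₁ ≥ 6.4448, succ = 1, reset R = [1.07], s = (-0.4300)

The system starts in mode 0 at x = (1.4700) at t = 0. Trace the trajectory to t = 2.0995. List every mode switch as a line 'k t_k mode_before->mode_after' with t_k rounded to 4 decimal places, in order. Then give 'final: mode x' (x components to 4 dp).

1 0.9147 0->1
final: 1 1.9627

Mode 0: guard c·x = -0.4327 hit at Δt = 0.9147 (t = 0.9147), x⁻ = (0.4327) → reset → x⁺ = (0.1034), jump to mode 1
Mode 1: flow for 1.1848 to horizon, guard not reached → x = (1.9627)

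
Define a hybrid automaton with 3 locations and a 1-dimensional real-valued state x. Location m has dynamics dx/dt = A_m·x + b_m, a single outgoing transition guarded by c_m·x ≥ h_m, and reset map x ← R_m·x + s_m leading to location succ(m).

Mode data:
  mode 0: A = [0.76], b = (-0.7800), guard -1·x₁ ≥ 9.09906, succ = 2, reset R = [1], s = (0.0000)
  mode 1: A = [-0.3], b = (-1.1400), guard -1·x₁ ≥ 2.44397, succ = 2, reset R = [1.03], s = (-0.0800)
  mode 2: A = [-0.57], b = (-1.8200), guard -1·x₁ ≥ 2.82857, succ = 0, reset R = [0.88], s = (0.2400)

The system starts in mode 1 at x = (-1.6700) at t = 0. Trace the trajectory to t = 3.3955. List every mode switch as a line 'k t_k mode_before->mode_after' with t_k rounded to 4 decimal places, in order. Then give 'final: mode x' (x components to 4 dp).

Mode 1: guard c·x = 2.4440 hit at Δt = 1.5052 (t = 1.5052), x⁻ = (-2.4440) → reset → x⁺ = (-2.5973), jump to mode 2
Mode 2: guard c·x = 2.8286 hit at Δt = 0.8622 (t = 2.3674), x⁻ = (-2.8286) → reset → x⁺ = (-2.2491), jump to mode 0
Mode 0: flow for 1.0281 to horizon, guard not reached → x = (-6.1288)

1 1.5052 1->2
2 2.3674 2->0
final: 0 -6.1288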